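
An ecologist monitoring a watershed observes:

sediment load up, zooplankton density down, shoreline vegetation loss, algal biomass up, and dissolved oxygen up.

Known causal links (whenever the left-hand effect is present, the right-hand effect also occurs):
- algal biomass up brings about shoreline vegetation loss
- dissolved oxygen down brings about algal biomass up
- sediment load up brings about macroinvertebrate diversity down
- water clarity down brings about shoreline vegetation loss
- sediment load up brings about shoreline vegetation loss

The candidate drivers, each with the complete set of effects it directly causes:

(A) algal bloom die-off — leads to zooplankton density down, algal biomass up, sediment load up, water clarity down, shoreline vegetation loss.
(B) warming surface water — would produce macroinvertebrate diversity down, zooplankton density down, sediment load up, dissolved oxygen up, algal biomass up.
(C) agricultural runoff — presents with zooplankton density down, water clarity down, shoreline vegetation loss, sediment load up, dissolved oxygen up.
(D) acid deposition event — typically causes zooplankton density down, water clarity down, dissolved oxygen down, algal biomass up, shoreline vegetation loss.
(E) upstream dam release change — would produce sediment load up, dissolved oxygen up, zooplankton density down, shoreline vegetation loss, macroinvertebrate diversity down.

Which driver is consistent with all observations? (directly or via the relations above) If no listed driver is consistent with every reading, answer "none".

B

Testing each hypothesis:
(A) algal bloom die-off — does not account for dissolved oxygen up
(B) warming surface water — sediment load up +; zooplankton density down +; shoreline vegetation loss + (by sediment load up → shoreline vegetation loss); algal biomass up +; dissolved oxygen up +
(C) agricultural runoff — sediment load up +; zooplankton density down +; shoreline vegetation loss +; algal biomass up -; dissolved oxygen up +
(D) acid deposition event — fails on sediment load up, dissolved oxygen up (predicts dissolved oxygen down, not dissolved oxygen up)
(E) upstream dam release change — sediment load up +; zooplankton density down +; shoreline vegetation loss +; algal biomass up -; dissolved oxygen up +
(B) is the only candidate with no mismatches.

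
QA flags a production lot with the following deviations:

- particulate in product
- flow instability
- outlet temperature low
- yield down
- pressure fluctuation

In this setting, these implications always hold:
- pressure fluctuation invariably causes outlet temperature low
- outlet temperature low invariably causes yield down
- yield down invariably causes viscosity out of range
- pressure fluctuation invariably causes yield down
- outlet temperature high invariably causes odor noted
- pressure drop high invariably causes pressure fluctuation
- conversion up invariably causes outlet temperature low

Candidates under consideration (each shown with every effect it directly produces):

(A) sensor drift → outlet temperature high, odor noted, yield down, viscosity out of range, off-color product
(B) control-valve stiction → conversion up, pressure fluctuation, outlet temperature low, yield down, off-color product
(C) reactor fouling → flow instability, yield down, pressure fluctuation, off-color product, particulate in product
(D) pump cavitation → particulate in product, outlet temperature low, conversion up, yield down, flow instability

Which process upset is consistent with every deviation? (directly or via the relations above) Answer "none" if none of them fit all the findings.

C

Per-candidate check:
(A) sensor drift — particulate in product NO; flow instability NO; outlet temperature low NO; yield down yes; pressure fluctuation NO
(B) control-valve stiction — does not account for particulate in product, flow instability
(C) reactor fouling — accounts for every observation (outlet temperature low via pressure fluctuation → outlet temperature low)
(D) pump cavitation — particulate in product yes; flow instability yes; outlet temperature low yes; yield down yes; pressure fluctuation NO
(C) is the only candidate with no mismatches.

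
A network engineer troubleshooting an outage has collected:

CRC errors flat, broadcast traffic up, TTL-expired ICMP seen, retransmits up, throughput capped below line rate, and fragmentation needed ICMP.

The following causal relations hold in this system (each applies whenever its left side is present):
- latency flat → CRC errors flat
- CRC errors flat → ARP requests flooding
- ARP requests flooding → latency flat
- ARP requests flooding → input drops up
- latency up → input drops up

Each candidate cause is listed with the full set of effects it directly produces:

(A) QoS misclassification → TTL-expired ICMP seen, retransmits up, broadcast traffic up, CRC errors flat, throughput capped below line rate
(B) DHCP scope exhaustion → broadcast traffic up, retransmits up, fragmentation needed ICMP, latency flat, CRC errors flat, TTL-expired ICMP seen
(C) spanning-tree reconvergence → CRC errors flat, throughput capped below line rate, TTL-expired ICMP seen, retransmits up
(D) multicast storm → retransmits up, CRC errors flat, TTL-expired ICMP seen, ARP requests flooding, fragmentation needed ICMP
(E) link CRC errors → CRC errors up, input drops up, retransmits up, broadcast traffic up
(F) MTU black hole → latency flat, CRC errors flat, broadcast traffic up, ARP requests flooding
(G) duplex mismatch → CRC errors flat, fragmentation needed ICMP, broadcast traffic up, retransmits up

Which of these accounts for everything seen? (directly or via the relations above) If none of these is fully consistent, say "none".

Checking each candidate against the observations:
(A) QoS misclassification — CRC errors flat ✓; broadcast traffic up ✓; TTL-expired ICMP seen ✓; retransmits up ✓; throughput capped below line rate ✓; fragmentation needed ICMP ✗
(B) DHCP scope exhaustion — CRC errors flat ✓; broadcast traffic up ✓; TTL-expired ICMP seen ✓; retransmits up ✓; throughput capped below line rate ✗; fragmentation needed ICMP ✓
(C) spanning-tree reconvergence — does not account for broadcast traffic up, fragmentation needed ICMP
(D) multicast storm — does not account for broadcast traffic up, throughput capped below line rate
(E) link CRC errors — CRC errors flat ✗; broadcast traffic up ✓; TTL-expired ICMP seen ✗; retransmits up ✓; throughput capped below line rate ✗; fragmentation needed ICMP ✗
(F) MTU black hole — CRC errors flat ✓; broadcast traffic up ✓; TTL-expired ICMP seen ✗; retransmits up ✗; throughput capped below line rate ✗; fragmentation needed ICMP ✗
(G) duplex mismatch — does not account for TTL-expired ICMP seen, throughput capped below line rate
No candidate is consistent with all observations.

none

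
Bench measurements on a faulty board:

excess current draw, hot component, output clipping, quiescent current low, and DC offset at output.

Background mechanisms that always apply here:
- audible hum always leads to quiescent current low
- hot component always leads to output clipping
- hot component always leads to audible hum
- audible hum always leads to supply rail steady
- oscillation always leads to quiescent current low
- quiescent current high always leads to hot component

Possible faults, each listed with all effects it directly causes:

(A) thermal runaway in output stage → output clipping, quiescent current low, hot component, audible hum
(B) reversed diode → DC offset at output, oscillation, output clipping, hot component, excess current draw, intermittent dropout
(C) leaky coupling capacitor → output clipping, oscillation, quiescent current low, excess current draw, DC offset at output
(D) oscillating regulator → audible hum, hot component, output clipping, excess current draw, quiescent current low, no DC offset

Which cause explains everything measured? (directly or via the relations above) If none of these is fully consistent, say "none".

B

Testing each hypothesis:
(A) thermal runaway in output stage — excess current draw miss; hot component match; output clipping match; quiescent current low match; DC offset at output miss
(B) reversed diode — accounts for every observation (quiescent current low via oscillation → quiescent current low)
(C) leaky coupling capacitor — does not account for hot component
(D) oscillating regulator — excess current draw match; hot component match; output clipping match; quiescent current low match; DC offset at output miss
Only (B) is consistent with every observation.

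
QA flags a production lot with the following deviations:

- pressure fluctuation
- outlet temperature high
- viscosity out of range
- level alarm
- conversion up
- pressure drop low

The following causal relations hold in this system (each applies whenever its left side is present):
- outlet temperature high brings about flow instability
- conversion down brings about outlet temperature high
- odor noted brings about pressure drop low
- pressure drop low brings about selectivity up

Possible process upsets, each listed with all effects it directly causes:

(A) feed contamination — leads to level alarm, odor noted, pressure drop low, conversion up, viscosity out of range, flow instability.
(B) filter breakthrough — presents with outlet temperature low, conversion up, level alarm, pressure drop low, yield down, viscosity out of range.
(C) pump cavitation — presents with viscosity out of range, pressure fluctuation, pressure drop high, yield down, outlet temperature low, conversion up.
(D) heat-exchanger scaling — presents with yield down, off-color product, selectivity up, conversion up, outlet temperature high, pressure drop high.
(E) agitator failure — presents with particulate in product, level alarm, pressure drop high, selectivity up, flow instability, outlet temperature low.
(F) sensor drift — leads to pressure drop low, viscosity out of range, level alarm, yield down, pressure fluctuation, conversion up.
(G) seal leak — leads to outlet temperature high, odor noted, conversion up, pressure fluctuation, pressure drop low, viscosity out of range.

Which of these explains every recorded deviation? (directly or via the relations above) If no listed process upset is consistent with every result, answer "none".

Checking each candidate against the observations:
(A) feed contamination — does not account for pressure fluctuation, outlet temperature high
(B) filter breakthrough — fails on pressure fluctuation, outlet temperature high (predicts outlet temperature low, not outlet temperature high)
(C) pump cavitation — fails on outlet temperature high, level alarm, pressure drop low (predicts outlet temperature low, not outlet temperature high; predicts pressure drop high, not pressure drop low)
(D) heat-exchanger scaling — fails on pressure fluctuation, viscosity out of range, level alarm, pressure drop low (predicts pressure drop high, not pressure drop low)
(E) agitator failure — pressure fluctuation -; outlet temperature high -; viscosity out of range -; level alarm +; conversion up -; pressure drop low -
(F) sensor drift — does not account for outlet temperature high
(G) seal leak — pressure fluctuation +; outlet temperature high +; viscosity out of range +; level alarm -; conversion up +; pressure drop low +
None of the listed candidates fits everything.

none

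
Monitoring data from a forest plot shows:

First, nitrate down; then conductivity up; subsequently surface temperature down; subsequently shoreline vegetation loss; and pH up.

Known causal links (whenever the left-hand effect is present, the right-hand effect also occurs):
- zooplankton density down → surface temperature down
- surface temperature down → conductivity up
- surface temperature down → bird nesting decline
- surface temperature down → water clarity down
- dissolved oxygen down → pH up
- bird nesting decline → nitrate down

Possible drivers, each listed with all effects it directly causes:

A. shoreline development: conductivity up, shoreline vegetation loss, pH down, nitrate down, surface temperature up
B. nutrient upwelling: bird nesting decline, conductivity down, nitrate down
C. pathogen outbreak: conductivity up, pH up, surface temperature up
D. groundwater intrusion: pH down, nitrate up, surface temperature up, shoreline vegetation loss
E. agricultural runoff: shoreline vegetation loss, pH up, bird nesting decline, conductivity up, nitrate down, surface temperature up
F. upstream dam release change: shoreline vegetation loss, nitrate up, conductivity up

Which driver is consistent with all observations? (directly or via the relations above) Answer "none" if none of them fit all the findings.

none

Testing each hypothesis:
(A) shoreline development — nitrate down +; conductivity up +; surface temperature down -; shoreline vegetation loss +; pH up -
(B) nutrient upwelling — nitrate down +; conductivity up -; surface temperature down -; shoreline vegetation loss -; pH up -
(C) pathogen outbreak — nitrate down -; conductivity up +; surface temperature down -; shoreline vegetation loss -; pH up +
(D) groundwater intrusion — fails on nitrate down, conductivity up, surface temperature down, pH up (predicts nitrate up, not nitrate down; predicts surface temperature up, not surface temperature down; predicts pH down, not pH up)
(E) agricultural runoff — fails on surface temperature down (predicts surface temperature up, not surface temperature down)
(F) upstream dam release change — nitrate down -; conductivity up +; surface temperature down -; shoreline vegetation loss +; pH up -
Every candidate fails on at least one observation.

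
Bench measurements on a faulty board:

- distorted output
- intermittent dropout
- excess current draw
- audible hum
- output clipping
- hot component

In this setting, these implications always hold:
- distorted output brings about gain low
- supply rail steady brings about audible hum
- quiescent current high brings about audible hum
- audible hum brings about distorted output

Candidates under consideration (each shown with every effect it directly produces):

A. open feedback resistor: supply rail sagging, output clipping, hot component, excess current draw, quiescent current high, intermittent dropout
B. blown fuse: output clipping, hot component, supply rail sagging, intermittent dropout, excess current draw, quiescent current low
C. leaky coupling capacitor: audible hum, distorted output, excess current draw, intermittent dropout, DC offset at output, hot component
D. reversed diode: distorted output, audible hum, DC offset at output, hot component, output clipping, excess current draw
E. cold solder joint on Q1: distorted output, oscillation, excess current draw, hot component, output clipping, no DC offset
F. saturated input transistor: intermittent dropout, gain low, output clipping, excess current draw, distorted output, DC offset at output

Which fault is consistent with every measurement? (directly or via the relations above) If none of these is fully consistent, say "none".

Checking each candidate against the observations:
(A) open feedback resistor — distorted output match (via quiescent current high → audible hum → distorted output); intermittent dropout match; excess current draw match; audible hum match (via quiescent current high → audible hum); output clipping match; hot component match
(B) blown fuse — does not account for distorted output, audible hum
(C) leaky coupling capacitor — does not account for output clipping
(D) reversed diode — does not account for intermittent dropout
(E) cold solder joint on Q1 — distorted output match; intermittent dropout miss; excess current draw match; audible hum miss; output clipping match; hot component match
(F) saturated input transistor — distorted output match; intermittent dropout match; excess current draw match; audible hum miss; output clipping match; hot component miss
Only (A) is consistent with every observation.

A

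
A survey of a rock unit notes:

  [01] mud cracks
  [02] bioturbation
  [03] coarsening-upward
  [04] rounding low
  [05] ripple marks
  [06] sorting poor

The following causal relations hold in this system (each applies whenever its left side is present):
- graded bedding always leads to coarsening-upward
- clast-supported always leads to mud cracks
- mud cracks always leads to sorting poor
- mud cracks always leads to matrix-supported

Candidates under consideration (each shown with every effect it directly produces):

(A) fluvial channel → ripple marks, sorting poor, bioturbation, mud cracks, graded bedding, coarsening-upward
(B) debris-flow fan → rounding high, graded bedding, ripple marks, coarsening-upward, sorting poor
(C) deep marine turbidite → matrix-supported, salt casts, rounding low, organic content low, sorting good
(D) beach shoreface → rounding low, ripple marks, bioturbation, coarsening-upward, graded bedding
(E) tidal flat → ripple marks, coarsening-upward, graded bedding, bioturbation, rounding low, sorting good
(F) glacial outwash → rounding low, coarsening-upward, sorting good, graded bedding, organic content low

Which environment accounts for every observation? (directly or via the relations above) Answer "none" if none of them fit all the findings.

Per-candidate check:
(A) fluvial channel — does not account for rounding low
(B) debris-flow fan — mud cracks ✗; bioturbation ✗; coarsening-upward ✓; rounding low ✗; ripple marks ✓; sorting poor ✓
(C) deep marine turbidite — fails on mud cracks, bioturbation, coarsening-upward, ripple marks, sorting poor (predicts sorting good, not sorting poor)
(D) beach shoreface — mud cracks ✗; bioturbation ✓; coarsening-upward ✓; rounding low ✓; ripple marks ✓; sorting poor ✗
(E) tidal flat — mud cracks ✗; bioturbation ✓; coarsening-upward ✓; rounding low ✓; ripple marks ✓; sorting poor ✗
(F) glacial outwash — fails on mud cracks, bioturbation, ripple marks, sorting poor (predicts sorting good, not sorting poor)
No candidate is consistent with all observations.

none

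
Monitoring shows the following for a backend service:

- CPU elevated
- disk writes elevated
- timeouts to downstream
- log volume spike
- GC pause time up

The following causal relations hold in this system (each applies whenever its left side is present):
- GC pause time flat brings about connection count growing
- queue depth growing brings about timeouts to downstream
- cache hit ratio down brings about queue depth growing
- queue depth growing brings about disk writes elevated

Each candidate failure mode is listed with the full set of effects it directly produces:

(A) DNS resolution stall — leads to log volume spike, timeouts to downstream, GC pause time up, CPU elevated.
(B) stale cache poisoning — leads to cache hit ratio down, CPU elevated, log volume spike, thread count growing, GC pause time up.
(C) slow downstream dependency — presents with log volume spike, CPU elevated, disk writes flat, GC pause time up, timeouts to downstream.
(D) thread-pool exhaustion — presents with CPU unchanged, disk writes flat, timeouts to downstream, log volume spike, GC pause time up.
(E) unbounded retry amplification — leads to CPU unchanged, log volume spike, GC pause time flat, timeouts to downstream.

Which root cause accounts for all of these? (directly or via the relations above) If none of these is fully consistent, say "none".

Testing each hypothesis:
(A) DNS resolution stall — CPU elevated yes; disk writes elevated NO; timeouts to downstream yes; log volume spike yes; GC pause time up yes
(B) stale cache poisoning — CPU elevated yes; disk writes elevated yes (by cache hit ratio down → queue depth growing → disk writes elevated); timeouts to downstream yes (by cache hit ratio down → queue depth growing → timeouts to downstream); log volume spike yes; GC pause time up yes
(C) slow downstream dependency — CPU elevated yes; disk writes elevated NO; timeouts to downstream yes; log volume spike yes; GC pause time up yes
(D) thread-pool exhaustion — CPU elevated NO; disk writes elevated NO; timeouts to downstream yes; log volume spike yes; GC pause time up yes
(E) unbounded retry amplification — fails on CPU elevated, disk writes elevated, GC pause time up (predicts CPU unchanged, not CPU elevated; predicts GC pause time flat, not GC pause time up)
(B) is the only candidate with no mismatches.

B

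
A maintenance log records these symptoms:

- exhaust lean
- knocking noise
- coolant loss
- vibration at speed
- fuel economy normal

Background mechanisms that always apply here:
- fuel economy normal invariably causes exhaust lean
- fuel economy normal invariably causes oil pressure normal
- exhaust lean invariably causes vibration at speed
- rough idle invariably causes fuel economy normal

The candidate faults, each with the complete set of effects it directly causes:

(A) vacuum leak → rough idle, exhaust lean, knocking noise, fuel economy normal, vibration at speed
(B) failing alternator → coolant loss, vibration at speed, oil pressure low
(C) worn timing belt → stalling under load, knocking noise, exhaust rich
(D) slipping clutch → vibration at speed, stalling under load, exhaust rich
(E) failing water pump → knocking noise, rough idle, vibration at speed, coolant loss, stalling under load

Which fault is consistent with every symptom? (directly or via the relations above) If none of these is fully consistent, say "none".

For each candidate, compare predicted effects to what was observed:
(A) vacuum leak — exhaust lean yes; knocking noise yes; coolant loss NO; vibration at speed yes; fuel economy normal yes
(B) failing alternator — does not account for exhaust lean, knocking noise, fuel economy normal
(C) worn timing belt — fails on exhaust lean, coolant loss, vibration at speed, fuel economy normal (predicts exhaust rich, not exhaust lean)
(D) slipping clutch — exhaust lean NO; knocking noise NO; coolant loss NO; vibration at speed yes; fuel economy normal NO
(E) failing water pump — accounts for every observation (exhaust lean through rough idle → fuel economy normal → exhaust lean)
(E) is the only candidate with no mismatches.

E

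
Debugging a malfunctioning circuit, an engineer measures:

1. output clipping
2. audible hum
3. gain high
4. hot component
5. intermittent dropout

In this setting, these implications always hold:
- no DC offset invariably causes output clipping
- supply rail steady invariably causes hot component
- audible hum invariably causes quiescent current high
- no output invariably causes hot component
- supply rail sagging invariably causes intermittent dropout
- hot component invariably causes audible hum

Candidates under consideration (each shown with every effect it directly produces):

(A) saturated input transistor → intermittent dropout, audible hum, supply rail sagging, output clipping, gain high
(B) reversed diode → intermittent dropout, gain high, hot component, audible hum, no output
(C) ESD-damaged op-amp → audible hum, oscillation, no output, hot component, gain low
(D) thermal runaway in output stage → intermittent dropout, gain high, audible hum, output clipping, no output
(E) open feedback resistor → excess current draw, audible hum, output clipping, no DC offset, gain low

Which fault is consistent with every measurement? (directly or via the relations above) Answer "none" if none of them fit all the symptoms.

Per-candidate check:
(A) saturated input transistor — does not account for hot component
(B) reversed diode — does not account for output clipping
(C) ESD-damaged op-amp — output clipping miss; audible hum match; gain high miss; hot component match; intermittent dropout miss
(D) thermal runaway in output stage — output clipping match; audible hum match; gain high match; hot component match (through no output → hot component); intermittent dropout match
(E) open feedback resistor — fails on gain high, hot component, intermittent dropout (predicts gain low, not gain high)
Only (D) is consistent with every observation.

D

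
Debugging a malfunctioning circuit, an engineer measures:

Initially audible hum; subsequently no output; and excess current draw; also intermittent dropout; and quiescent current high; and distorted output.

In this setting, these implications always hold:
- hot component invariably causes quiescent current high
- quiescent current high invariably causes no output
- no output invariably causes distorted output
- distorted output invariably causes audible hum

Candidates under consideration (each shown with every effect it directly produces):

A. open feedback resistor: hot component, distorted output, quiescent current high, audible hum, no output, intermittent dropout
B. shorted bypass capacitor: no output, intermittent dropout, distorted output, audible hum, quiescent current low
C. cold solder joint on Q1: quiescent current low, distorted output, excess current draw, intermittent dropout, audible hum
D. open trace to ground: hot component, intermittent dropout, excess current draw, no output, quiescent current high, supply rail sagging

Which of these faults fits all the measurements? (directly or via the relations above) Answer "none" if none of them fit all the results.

For each candidate, compare predicted effects to what was observed:
(A) open feedback resistor — audible hum yes; no output yes; excess current draw NO; intermittent dropout yes; quiescent current high yes; distorted output yes
(B) shorted bypass capacitor — audible hum yes; no output yes; excess current draw NO; intermittent dropout yes; quiescent current high NO; distorted output yes
(C) cold solder joint on Q1 — fails on no output, quiescent current high (predicts quiescent current low, not quiescent current high)
(D) open trace to ground — audible hum yes (through no output → distorted output → audible hum); no output yes; excess current draw yes; intermittent dropout yes; quiescent current high yes; distorted output yes (through no output → distorted output)
Only (D) is consistent with every observation.

D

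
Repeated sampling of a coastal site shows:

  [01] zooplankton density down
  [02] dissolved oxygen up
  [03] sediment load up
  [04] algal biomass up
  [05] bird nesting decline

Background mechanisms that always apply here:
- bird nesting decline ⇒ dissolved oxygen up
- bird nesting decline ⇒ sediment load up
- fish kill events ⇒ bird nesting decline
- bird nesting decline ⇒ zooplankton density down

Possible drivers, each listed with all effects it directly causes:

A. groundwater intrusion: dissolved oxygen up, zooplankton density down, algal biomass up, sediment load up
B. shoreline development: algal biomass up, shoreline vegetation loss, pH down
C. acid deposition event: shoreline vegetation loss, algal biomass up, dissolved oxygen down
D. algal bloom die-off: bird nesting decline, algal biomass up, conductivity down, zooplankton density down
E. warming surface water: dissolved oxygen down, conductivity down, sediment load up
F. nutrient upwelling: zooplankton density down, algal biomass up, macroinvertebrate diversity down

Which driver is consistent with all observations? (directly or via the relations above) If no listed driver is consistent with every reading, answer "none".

D

Checking each candidate against the observations:
(A) groundwater intrusion — zooplankton density down +; dissolved oxygen up +; sediment load up +; algal biomass up +; bird nesting decline -
(B) shoreline development — zooplankton density down -; dissolved oxygen up -; sediment load up -; algal biomass up +; bird nesting decline -
(C) acid deposition event — fails on zooplankton density down, dissolved oxygen up, sediment load up, bird nesting decline (predicts dissolved oxygen down, not dissolved oxygen up)
(D) algal bloom die-off — accounts for every observation (dissolved oxygen up by bird nesting decline → dissolved oxygen up)
(E) warming surface water — fails on zooplankton density down, dissolved oxygen up, algal biomass up, bird nesting decline (predicts dissolved oxygen down, not dissolved oxygen up)
(F) nutrient upwelling — zooplankton density down +; dissolved oxygen up -; sediment load up -; algal biomass up +; bird nesting decline -
(D) alone accounts for all the evidence.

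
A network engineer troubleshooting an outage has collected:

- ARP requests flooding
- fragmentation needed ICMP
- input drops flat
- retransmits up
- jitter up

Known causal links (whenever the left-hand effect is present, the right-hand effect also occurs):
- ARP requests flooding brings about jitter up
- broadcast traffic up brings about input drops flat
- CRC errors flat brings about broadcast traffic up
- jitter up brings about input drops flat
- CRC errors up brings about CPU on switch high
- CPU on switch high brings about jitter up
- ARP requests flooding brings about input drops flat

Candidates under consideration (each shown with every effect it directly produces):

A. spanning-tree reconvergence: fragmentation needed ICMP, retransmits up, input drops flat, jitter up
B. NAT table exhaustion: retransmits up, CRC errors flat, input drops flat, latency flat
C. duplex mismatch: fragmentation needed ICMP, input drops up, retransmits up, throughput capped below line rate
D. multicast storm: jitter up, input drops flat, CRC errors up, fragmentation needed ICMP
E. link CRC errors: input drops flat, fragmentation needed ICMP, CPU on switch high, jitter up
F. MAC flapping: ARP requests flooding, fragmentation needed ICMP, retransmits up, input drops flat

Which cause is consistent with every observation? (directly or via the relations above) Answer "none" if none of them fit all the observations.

Testing each hypothesis:
(A) spanning-tree reconvergence — ARP requests flooding -; fragmentation needed ICMP +; input drops flat +; retransmits up +; jitter up +
(B) NAT table exhaustion — does not account for ARP requests flooding, fragmentation needed ICMP, jitter up
(C) duplex mismatch — fails on ARP requests flooding, input drops flat, jitter up (predicts input drops up, not input drops flat)
(D) multicast storm — does not account for ARP requests flooding, retransmits up
(E) link CRC errors — ARP requests flooding -; fragmentation needed ICMP +; input drops flat +; retransmits up -; jitter up +
(F) MAC flapping — accounts for every observation (jitter up by ARP requests flooding → jitter up)
(F) is the only candidate with no mismatches.

F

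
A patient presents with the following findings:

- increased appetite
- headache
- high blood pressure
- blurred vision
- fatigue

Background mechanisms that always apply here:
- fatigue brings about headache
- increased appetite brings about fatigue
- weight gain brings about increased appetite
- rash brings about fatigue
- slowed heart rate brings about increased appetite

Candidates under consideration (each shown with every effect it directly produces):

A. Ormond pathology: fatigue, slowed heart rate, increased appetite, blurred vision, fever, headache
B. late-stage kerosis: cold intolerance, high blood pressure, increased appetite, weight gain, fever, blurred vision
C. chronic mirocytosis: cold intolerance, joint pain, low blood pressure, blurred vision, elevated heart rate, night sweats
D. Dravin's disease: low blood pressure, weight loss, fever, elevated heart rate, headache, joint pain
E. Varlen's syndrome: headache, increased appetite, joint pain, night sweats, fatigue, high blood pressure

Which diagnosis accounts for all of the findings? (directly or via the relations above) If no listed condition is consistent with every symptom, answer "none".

For each candidate, compare predicted effects to what was observed:
(A) Ormond pathology — increased appetite match; headache match; high blood pressure miss; blurred vision match; fatigue match
(B) late-stage kerosis — increased appetite match; headache match (through increased appetite → fatigue → headache); high blood pressure match; blurred vision match; fatigue match (through increased appetite → fatigue)
(C) chronic mirocytosis — increased appetite miss; headache miss; high blood pressure miss; blurred vision match; fatigue miss
(D) Dravin's disease — increased appetite miss; headache match; high blood pressure miss; blurred vision miss; fatigue miss
(E) Varlen's syndrome — does not account for blurred vision
(B) alone accounts for all the evidence.

B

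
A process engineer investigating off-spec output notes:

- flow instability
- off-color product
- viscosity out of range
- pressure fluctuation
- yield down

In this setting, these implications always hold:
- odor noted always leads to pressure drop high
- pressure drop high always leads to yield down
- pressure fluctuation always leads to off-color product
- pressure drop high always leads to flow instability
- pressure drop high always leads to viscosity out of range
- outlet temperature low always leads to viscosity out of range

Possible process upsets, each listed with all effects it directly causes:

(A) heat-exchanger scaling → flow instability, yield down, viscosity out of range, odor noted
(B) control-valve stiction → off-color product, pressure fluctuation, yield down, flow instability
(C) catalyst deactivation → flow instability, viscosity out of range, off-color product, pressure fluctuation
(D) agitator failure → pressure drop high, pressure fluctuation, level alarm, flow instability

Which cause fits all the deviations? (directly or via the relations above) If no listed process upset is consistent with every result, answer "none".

D

Per-candidate check:
(A) heat-exchanger scaling — does not account for off-color product, pressure fluctuation
(B) control-valve stiction — does not account for viscosity out of range
(C) catalyst deactivation — flow instability ✓; off-color product ✓; viscosity out of range ✓; pressure fluctuation ✓; yield down ✗
(D) agitator failure — accounts for every observation (off-color product by pressure fluctuation → off-color product)
(D) is the only candidate with no mismatches.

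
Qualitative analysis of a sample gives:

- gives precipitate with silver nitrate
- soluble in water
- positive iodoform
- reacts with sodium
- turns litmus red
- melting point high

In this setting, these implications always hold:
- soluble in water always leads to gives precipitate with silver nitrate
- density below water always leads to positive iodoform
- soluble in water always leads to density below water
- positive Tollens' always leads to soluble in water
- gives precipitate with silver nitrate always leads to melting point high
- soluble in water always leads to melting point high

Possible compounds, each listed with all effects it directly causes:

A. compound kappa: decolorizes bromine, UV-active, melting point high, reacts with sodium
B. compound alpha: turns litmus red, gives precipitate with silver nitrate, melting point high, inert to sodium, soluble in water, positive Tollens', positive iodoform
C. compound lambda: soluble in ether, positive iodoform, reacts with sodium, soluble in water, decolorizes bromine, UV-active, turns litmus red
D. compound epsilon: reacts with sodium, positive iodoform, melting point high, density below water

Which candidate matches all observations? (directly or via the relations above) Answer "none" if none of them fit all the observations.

Per-candidate check:
(A) compound kappa — gives precipitate with silver nitrate miss; soluble in water miss; positive iodoform miss; reacts with sodium match; turns litmus red miss; melting point high match
(B) compound alpha — fails on reacts with sodium (predicts inert to sodium, not reacts with sodium)
(C) compound lambda — gives precipitate with silver nitrate match (by soluble in water → gives precipitate with silver nitrate); soluble in water match; positive iodoform match; reacts with sodium match; turns litmus red match; melting point high match (by soluble in water → melting point high)
(D) compound epsilon — does not account for gives precipitate with silver nitrate, soluble in water, turns litmus red
Only (C) is consistent with every observation.

C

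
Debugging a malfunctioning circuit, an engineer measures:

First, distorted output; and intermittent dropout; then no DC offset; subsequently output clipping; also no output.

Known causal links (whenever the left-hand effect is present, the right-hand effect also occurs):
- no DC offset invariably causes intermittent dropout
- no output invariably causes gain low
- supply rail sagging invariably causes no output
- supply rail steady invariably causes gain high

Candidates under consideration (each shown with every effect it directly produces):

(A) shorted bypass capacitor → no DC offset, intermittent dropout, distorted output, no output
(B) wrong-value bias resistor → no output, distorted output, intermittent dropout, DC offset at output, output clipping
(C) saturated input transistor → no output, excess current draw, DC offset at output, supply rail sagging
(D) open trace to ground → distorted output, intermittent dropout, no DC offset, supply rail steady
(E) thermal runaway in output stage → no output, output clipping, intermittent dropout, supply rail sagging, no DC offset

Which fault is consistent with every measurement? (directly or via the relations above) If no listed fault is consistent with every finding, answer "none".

Per-candidate check:
(A) shorted bypass capacitor — does not account for output clipping
(B) wrong-value bias resistor — distorted output match; intermittent dropout match; no DC offset miss; output clipping match; no output match
(C) saturated input transistor — fails on distorted output, intermittent dropout, no DC offset, output clipping (predicts DC offset at output, not no DC offset)
(D) open trace to ground — distorted output match; intermittent dropout match; no DC offset match; output clipping miss; no output miss
(E) thermal runaway in output stage — distorted output miss; intermittent dropout match; no DC offset match; output clipping match; no output match
None of the listed candidates fits everything.

none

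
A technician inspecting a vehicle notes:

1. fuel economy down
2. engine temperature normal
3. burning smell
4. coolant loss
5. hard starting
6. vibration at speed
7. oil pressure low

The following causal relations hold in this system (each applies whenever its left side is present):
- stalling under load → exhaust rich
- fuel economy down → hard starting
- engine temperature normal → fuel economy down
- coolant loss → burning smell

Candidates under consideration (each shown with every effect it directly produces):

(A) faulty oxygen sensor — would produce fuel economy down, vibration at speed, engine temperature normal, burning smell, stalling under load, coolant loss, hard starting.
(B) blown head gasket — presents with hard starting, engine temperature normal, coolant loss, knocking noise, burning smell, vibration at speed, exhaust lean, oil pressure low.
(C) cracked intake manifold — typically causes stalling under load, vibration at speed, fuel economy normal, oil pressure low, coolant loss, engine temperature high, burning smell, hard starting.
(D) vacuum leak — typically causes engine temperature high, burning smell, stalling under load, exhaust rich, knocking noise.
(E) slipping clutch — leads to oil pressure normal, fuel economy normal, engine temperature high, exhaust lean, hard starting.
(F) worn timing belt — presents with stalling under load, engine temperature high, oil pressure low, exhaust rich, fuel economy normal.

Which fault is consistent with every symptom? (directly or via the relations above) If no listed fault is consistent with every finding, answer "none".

Testing each hypothesis:
(A) faulty oxygen sensor — does not account for oil pressure low
(B) blown head gasket — accounts for every observation (fuel economy down through engine temperature normal → fuel economy down)
(C) cracked intake manifold — fails on fuel economy down, engine temperature normal (predicts fuel economy normal, not fuel economy down; predicts engine temperature high, not engine temperature normal)
(D) vacuum leak — fails on fuel economy down, engine temperature normal, coolant loss, hard starting, vibration at speed, oil pressure low (predicts engine temperature high, not engine temperature normal)
(E) slipping clutch — fuel economy down NO; engine temperature normal NO; burning smell NO; coolant loss NO; hard starting yes; vibration at speed NO; oil pressure low NO
(F) worn timing belt — fails on fuel economy down, engine temperature normal, burning smell, coolant loss, hard starting, vibration at speed (predicts fuel economy normal, not fuel economy down; predicts engine temperature high, not engine temperature normal)
(B) is the only candidate with no mismatches.

B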